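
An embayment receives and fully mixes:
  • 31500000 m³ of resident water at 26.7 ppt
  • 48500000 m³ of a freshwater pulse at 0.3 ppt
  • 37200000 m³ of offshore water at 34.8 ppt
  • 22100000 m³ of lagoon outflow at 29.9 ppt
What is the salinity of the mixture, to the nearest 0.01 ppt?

Conserving salt mass:
salt = 31,500,000×26.7 + 48,500,000×0.3 + 37,200,000×34.8 + 22,100,000×29.9 = 841,050,000 + 14,550,000 + 1,294,560,000 + 660,790,000 = 2,810,950,000
volume = 31,500,000 + 48,500,000 + 37,200,000 + 22,100,000 = 139,300,000 m³
S = 2,810,950,000 / 139,300,000 = 20.1791 ppt

20.18 ppt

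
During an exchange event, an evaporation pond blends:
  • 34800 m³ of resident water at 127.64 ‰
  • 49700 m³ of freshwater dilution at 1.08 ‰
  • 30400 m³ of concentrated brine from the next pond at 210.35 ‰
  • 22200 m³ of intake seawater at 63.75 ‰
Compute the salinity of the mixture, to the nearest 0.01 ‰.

Conserving salt mass:
salt = 34,800×127.64 + 49,700×1.08 + 30,400×210.35 + 22,200×63.75 = 4,441,872 + 53,676 + 6,394,640 + 1,415,250 = 12,305,438
volume = 34,800 + 49,700 + 30,400 + 22,200 = 137,100 m³
S = 12,305,438 / 137,100 = 89.7552 ‰

89.76 ‰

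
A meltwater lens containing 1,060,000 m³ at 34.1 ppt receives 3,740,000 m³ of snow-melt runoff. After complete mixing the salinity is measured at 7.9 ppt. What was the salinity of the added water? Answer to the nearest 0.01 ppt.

0.47 ppt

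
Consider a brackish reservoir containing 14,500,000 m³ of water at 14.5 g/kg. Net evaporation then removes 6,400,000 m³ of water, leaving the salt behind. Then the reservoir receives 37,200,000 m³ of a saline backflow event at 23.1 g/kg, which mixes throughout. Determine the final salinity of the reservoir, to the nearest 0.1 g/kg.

23.6 g/kg

After evaporation: salt = 14,500,000×14.5 = 210,250,000; volume = 14,500,000 − 6,400,000 = 8,100,000 m³
After mixing: salt = 210,250,000 + 37,200,000×23.1 = 1,069,570,000; volume = 8,100,000 + 37,200,000 = 45,300,000 m³
S = 1,069,570,000 / 45,300,000 = 23.6108 g/kg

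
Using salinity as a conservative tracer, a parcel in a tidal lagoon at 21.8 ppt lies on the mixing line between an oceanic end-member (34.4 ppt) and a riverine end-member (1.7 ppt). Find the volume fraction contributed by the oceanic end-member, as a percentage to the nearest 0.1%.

61.5%

Let g be the oceanic fraction. Salt balance per unit volume:
g×34.4 + (1−g)×1.7 = 21.8
g = (21.8 − 1.7) / (34.4 − 1.7) = 20.1/32.7 = 0.6147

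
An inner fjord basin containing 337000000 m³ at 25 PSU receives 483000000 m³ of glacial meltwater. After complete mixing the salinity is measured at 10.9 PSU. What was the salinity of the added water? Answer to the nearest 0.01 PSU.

Salt balance: 337,000,000×25 + 483,000,000×S = 820,000,000×10.9
8,425,000,000 + 483,000,000·S = 8,938,000,000
S = (8,938,000,000 − 8,425,000,000) / 483,000,000 = 1.0621 PSU

1.06 PSU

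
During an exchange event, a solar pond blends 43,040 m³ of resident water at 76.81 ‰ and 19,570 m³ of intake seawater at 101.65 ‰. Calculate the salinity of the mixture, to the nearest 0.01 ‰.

84.57 ‰

By conservation of dissolved salt,
salt = 43,040×76.81 + 19,570×101.65 = 3,305,902.4 + 1,989,290.5 = 5,295,192.9
volume = 43,040 + 19,570 = 62,610 m³
S = 5,295,192.9 / 62,610 = 84.5742 ‰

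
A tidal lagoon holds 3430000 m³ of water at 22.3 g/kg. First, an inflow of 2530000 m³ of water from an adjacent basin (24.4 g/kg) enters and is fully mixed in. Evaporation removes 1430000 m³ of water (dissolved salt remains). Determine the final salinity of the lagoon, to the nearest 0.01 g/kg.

30.51 g/kg

After mixing: salt = 3,430,000×22.3 + 2,530,000×24.4 = 138,221,000; volume = 5,960,000 m³
After evaporation: salt unchanged = 138,221,000; volume = 5,960,000 − 1,430,000 = 4,530,000 m³
S = 138,221,000 / 4,530,000 = 30.5124 g/kg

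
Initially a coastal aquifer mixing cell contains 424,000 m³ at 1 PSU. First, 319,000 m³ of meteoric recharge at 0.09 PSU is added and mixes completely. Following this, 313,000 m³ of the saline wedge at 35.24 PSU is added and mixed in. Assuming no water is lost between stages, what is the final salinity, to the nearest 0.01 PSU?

10.87 PSU

Weighted by volume,
Initial salt = 424,000×1 = 424,000
After stage 1: salt = 424,000 + 319,000×0.09 = 452,710; volume = 743,000 m³; S = 0.609 PSU
After stage 2: salt = 452,710 + 313,000×35.24 = 11,482,830; volume = 1,056,000 m³
S = 11,482,830 / 1,056,000 = 10.8739 PSU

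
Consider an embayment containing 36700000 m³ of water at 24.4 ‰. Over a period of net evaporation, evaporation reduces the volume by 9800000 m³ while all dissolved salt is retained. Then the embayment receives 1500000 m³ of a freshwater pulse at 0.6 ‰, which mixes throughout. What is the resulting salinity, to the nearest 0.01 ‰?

After evaporation: salt = 36,700,000×24.4 = 895,480,000; volume = 36,700,000 − 9,800,000 = 26,900,000 m³
After mixing: salt = 895,480,000 + 1,500,000×0.6 = 896,380,000; volume = 26,900,000 + 1,500,000 = 28,400,000 m³
S = 896,380,000 / 28,400,000 = 31.5627 ‰

31.56 ‰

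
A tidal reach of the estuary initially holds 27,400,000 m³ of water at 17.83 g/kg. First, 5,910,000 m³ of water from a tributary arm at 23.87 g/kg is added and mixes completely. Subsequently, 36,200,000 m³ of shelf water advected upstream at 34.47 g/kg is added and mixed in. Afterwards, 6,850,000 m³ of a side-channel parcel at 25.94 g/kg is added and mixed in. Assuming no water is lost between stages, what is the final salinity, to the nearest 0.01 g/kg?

26.91 g/kg

Total salt / total volume:
Initial salt = 27,400,000×17.83 = 488,542,000
After stage 1: salt = 488,542,000 + 5,910,000×23.87 = 629,613,700; volume = 33,310,000 m³; S = 18.902 g/kg
After stage 2: salt = 629,613,700 + 36,200,000×34.47 = 1,877,427,700; volume = 69,510,000 m³; S = 27.009 g/kg
After stage 3: salt = 1,877,427,700 + 6,850,000×25.94 = 2,055,116,700; volume = 76,360,000 m³
S = 2,055,116,700 / 76,360,000 = 26.9135 g/kg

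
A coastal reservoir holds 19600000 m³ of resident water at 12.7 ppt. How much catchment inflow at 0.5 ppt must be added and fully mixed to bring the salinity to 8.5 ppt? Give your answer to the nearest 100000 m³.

10300000 m³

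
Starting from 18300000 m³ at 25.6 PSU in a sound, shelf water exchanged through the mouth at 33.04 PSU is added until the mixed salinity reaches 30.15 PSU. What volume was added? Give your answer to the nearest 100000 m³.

28800000 m³

Salt balance: 18,300,000×25.6 + V×33.04 = (18,300,000+V)×30.15
468,480,000 + 33.04V = 551,745,000 + 30.15V
83,265,000 = 2.89V
V = 28,811,418.69 m³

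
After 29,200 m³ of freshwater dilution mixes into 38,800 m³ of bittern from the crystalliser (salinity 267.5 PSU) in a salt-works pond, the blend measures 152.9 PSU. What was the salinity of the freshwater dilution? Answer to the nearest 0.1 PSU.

0.6 PSU

Salt balance: 38,800×267.5 + 29,200×S = 68,000×152.9
10,379,000 + 29,200·S = 10,397,200
S = (10,397,200 − 10,379,000) / 29,200 = 0.6233 PSU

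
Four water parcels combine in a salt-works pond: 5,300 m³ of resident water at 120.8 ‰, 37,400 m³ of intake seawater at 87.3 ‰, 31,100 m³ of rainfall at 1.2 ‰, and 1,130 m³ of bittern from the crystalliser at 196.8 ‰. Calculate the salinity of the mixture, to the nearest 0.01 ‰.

55.58 ‰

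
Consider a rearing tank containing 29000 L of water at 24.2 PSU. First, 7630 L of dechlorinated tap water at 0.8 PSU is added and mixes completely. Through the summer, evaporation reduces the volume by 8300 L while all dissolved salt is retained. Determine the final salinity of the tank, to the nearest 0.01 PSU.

24.99 PSU

After mixing: salt = 29,000×24.2 + 7,630×0.8 = 707,904; volume = 36,630 L
After evaporation: salt unchanged = 707,904; volume = 36,630 − 8,300 = 28,330 L
S = 707,904 / 28,330 = 24.9878 PSU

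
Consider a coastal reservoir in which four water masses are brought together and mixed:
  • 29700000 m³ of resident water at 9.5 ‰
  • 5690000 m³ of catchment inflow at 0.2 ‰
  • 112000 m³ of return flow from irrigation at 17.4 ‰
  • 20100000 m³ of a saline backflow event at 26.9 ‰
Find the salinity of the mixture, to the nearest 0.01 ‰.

14.85 ‰

Total salt / total volume:
salt = 29,700,000×9.5 + 5,690,000×0.2 + 112,000×17.4 + 20,100,000×26.9 = 282,150,000 + 1,138,000 + 1,948,800 + 540,690,000 = 825,926,800
volume = 29,700,000 + 5,690,000 + 112,000 + 20,100,000 = 55,602,000 m³
S = 825,926,800 / 55,602,000 = 14.8543 ‰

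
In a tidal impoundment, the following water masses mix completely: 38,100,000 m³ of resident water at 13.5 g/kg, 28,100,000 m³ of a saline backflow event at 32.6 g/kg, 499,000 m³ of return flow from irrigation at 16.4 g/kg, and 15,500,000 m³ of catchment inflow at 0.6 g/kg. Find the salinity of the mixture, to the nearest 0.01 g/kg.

Total salt / total volume:
salt = 38,100,000×13.5 + 28,100,000×32.6 + 499,000×16.4 + 15,500,000×0.6 = 514,350,000 + 916,060,000 + 8,183,600 + 9,300,000 = 1,447,893,600
volume = 38,100,000 + 28,100,000 + 499,000 + 15,500,000 = 82,199,000 m³
S = 1,447,893,600 / 82,199,000 = 17.6145 g/kg

17.61 g/kg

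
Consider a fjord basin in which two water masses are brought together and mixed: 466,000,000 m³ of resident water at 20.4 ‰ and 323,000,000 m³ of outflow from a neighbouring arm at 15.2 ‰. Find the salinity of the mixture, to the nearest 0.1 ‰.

Mass of salt is conserved:
salt = 466,000,000×20.4 + 323,000,000×15.2 = 9,506,400,000 + 4,909,600,000 = 14,416,000,000
volume = 466,000,000 + 323,000,000 = 789,000,000 m³
S = 14,416,000,000 / 789,000,000 = 18.271 ‰

18.3 ‰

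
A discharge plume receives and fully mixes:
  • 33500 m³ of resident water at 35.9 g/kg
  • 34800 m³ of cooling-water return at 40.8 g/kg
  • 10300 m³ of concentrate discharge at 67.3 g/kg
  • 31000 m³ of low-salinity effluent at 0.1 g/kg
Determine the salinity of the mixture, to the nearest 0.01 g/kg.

30.28 g/kg

Mass of salt is conserved:
salt = 33,500×35.9 + 34,800×40.8 + 10,300×67.3 + 31,000×0.1 = 1,202,650 + 1,419,840 + 693,190 + 3,100 = 3,318,780
volume = 33,500 + 34,800 + 10,300 + 31,000 = 109,600 m³
S = 3,318,780 / 109,600 = 30.2808 g/kg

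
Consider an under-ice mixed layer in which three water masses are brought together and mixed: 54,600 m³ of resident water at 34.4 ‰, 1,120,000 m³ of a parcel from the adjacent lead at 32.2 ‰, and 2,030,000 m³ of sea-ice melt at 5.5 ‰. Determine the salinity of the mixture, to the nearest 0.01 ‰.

Weighted by volume,
salt = 54,600×34.4 + 1,120,000×32.2 + 2,030,000×5.5 = 1,878,240 + 36,064,000 + 11,165,000 = 49,107,240
volume = 54,600 + 1,120,000 + 2,030,000 = 3,204,600 m³
S = 49,107,240 / 3,204,600 = 15.324 ‰

15.32 ‰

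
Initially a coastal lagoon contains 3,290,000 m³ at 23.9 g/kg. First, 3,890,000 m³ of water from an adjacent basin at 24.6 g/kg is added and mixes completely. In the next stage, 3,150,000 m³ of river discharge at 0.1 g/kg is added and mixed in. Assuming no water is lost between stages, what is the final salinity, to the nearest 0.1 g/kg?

Weighted by volume,
Initial salt = 3,290,000×23.9 = 78,631,000
After stage 1: salt = 78,631,000 + 3,890,000×24.6 = 174,325,000; volume = 7,180,000 m³; S = 24.279 g/kg
After stage 2: salt = 174,325,000 + 3,150,000×0.1 = 174,640,000; volume = 10,330,000 m³
S = 174,640,000 / 10,330,000 = 16.9061 g/kg

16.9 g/kg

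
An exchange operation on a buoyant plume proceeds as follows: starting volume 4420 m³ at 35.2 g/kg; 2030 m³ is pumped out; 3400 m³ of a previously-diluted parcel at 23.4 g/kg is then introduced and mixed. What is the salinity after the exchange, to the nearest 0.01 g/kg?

28.27 g/kg

Remaining after removal: 2,390 m³ at 35.2 g/kg (salt = 84,128)
After addition: salt = 84,128 + 3,400×23.4 = 163,688; volume = 5,790 m³
S = 163,688 / 5,790 = 28.2708 g/kg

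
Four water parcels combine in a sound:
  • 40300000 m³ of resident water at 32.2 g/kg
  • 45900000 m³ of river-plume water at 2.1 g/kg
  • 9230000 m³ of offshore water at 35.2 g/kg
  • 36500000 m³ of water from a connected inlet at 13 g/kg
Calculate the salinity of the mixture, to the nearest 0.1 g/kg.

Conserving salt mass:
salt = 40,300,000×32.2 + 45,900,000×2.1 + 9,230,000×35.2 + 36,500,000×13 = 1,297,660,000 + 96,390,000 + 324,896,000 + 474,500,000 = 2,193,446,000
volume = 40,300,000 + 45,900,000 + 9,230,000 + 36,500,000 = 131,930,000 m³
S = 2,193,446,000 / 131,930,000 = 16.626 g/kg

16.6 g/kg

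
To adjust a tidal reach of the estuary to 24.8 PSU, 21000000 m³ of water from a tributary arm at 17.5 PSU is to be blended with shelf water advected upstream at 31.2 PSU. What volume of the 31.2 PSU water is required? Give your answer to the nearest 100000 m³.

Salt balance: 21,000,000×17.5 + V×31.2 = (21,000,000+V)×24.8
367,500,000 + 31.2V = 520,800,000 + 24.8V
153,300,000 = 6.4V
V = 23,953,125 m³

24000000 m³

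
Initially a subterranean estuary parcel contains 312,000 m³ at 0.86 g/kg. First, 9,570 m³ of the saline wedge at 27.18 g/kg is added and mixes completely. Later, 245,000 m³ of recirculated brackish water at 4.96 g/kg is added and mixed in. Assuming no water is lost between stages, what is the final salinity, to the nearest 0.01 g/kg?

3.08 g/kg

Conserving salt mass:
Initial salt = 312,000×0.86 = 268,320
After stage 1: salt = 268,320 + 9,570×27.18 = 528,432.6; volume = 321,570 m³; S = 1.643 g/kg
After stage 2: salt = 528,432.6 + 245,000×4.96 = 1,743,632.6; volume = 566,570 m³
S = 1,743,632.6 / 566,570 = 3.0775 g/kg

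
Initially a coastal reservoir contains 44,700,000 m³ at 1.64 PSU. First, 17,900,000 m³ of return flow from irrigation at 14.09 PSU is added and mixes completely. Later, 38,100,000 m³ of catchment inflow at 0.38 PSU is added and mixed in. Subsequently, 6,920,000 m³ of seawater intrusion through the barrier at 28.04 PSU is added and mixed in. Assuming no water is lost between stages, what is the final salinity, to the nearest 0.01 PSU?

4.96 PSU

Total salt / total volume:
Initial salt = 44,700,000×1.64 = 73,308,000
After stage 1: salt = 73,308,000 + 17,900,000×14.09 = 325,519,000; volume = 62,600,000 m³; S = 5.2 PSU
After stage 2: salt = 325,519,000 + 38,100,000×0.38 = 339,997,000; volume = 100,700,000 m³; S = 3.376 PSU
After stage 3: salt = 339,997,000 + 6,920,000×28.04 = 534,033,800; volume = 107,620,000 m³
S = 534,033,800 / 107,620,000 = 4.9622 PSU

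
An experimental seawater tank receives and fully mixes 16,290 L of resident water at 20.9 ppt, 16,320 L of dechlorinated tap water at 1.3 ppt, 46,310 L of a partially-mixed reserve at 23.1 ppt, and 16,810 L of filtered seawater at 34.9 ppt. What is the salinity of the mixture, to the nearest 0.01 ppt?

21.08 ppt

Conserving salt mass:
salt = 16,290×20.9 + 16,320×1.3 + 46,310×23.1 + 16,810×34.9 = 340,461 + 21,216 + 1,069,761 + 586,669 = 2,018,107
volume = 16,290 + 16,320 + 46,310 + 16,810 = 95,730 L
S = 2,018,107 / 95,730 = 21.0812 ppt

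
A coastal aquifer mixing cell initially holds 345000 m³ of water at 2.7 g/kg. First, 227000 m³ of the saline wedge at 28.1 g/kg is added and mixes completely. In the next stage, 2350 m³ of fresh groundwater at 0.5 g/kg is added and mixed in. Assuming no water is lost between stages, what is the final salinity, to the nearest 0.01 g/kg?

12.73 g/kg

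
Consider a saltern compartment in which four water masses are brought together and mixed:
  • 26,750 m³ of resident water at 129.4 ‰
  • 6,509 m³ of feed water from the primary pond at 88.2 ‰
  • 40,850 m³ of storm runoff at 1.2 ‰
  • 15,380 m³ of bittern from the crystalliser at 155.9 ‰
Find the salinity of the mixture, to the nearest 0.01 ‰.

Conserving salt mass:
salt = 26,750×129.4 + 6,509×88.2 + 40,850×1.2 + 15,380×155.9 = 3,461,450 + 574,093.8 + 49,020 + 2,397,742 = 6,482,305.8
volume = 26,750 + 6,509 + 40,850 + 15,380 = 89,489 m³
S = 6,482,305.8 / 89,489 = 72.4369 ‰

72.44 ‰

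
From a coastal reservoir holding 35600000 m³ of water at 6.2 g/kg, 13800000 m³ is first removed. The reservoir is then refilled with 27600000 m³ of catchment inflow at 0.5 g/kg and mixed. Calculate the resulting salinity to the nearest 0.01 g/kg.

3.02 g/kg

Remaining after removal: 21,800,000 m³ at 6.2 g/kg (salt = 135,160,000)
After addition: salt = 135,160,000 + 27,600,000×0.5 = 148,960,000; volume = 49,400,000 m³
S = 148,960,000 / 49,400,000 = 3.0154 g/kg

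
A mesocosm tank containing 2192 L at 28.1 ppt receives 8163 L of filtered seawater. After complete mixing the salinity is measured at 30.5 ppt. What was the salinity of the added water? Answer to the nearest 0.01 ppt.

31.14 ppt

Salt balance: 2,192×28.1 + 8,163×S = 10,355×30.5
61,595.2 + 8,163·S = 315,827.5
S = (315,827.5 − 61,595.2) / 8,163 = 31.1445 ppt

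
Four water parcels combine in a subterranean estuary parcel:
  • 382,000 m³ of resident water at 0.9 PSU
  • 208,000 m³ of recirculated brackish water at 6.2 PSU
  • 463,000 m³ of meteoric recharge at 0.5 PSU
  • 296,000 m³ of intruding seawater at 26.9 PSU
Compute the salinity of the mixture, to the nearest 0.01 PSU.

7.28 PSU

Salt balance:
salt = 382,000×0.9 + 208,000×6.2 + 463,000×0.5 + 296,000×26.9 = 343,800 + 1,289,600 + 231,500 + 7,962,400 = 9,827,300
volume = 382,000 + 208,000 + 463,000 + 296,000 = 1,349,000 m³
S = 9,827,300 / 1,349,000 = 7.2849 PSU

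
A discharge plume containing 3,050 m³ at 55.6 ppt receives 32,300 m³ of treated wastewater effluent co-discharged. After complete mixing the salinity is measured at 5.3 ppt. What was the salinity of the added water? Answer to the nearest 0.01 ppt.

Salt balance: 3,050×55.6 + 32,300×S = 35,350×5.3
169,580 + 32,300·S = 187,355
S = (187,355 − 169,580) / 32,300 = 0.5503 ppt

0.55 ppt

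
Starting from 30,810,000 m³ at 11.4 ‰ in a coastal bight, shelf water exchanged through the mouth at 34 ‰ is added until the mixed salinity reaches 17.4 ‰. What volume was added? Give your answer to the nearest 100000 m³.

Salt balance: 30,810,000×11.4 + V×34 = (30,810,000+V)×17.4
351,234,000 + 34V = 536,094,000 + 17.4V
184,860,000 = 16.6V
V = 11,136,144.58 m³

11100000 m³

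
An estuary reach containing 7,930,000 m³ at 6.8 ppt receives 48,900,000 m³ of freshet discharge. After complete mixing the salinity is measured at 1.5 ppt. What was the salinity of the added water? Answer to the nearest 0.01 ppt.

0.64 ppt

Salt balance: 7,930,000×6.8 + 48,900,000×S = 56,830,000×1.5
53,924,000 + 48,900,000·S = 85,245,000
S = (85,245,000 − 53,924,000) / 48,900,000 = 0.6405 ppt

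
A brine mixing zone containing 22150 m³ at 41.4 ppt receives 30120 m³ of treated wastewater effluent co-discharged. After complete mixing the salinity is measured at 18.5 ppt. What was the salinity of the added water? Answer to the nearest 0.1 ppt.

1.7 ppt

Salt balance: 22,150×41.4 + 30,120×S = 52,270×18.5
917,010 + 30,120·S = 966,995
S = (966,995 − 917,010) / 30,120 = 1.6595 ppt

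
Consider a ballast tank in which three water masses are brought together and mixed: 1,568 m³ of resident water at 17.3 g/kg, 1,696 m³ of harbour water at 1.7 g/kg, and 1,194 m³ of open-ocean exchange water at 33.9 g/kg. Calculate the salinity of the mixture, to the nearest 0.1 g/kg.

Conserving salt mass:
salt = 1,568×17.3 + 1,696×1.7 + 1,194×33.9 = 27,126.4 + 2,883.2 + 40,476.6 = 70,486.2
volume = 1,568 + 1,696 + 1,194 = 4,458 m³
S = 70,486.2 / 4,458 = 15.811 g/kg

15.8 g/kg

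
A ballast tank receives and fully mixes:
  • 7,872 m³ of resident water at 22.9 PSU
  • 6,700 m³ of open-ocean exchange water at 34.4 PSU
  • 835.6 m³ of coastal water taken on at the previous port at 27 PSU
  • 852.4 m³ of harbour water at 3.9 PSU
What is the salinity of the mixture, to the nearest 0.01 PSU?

Salt balance:
salt = 7,872×22.9 + 6,700×34.4 + 835.6×27 + 852.4×3.9 = 180,268.8 + 230,480 + 22,561.2 + 3,324.36 = 436,634.36
volume = 7,872 + 6,700 + 835.6 + 852.4 = 16,260 m³
S = 436,634.36 / 16,260 = 26.8533 PSU

26.85 PSU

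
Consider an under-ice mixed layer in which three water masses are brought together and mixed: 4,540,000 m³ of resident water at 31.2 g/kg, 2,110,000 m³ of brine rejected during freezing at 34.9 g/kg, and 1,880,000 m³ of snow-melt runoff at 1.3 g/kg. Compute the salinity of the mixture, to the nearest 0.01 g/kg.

25.53 g/kg

Total salt / total volume:
salt = 4,540,000×31.2 + 2,110,000×34.9 + 1,880,000×1.3 = 141,648,000 + 73,639,000 + 2,444,000 = 217,731,000
volume = 4,540,000 + 2,110,000 + 1,880,000 = 8,530,000 m³
S = 217,731,000 / 8,530,000 = 25.5253 g/kg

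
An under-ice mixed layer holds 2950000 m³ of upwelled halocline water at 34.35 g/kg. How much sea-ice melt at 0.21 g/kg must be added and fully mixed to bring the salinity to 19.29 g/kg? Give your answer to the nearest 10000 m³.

2330000 m³

Salt balance: 2,950,000×34.35 + V×0.21 = (2,950,000+V)×19.29
101,332,500 + 0.21V = 56,905,500 + 19.29V
44,427,000 = 19.08V
V = 2,328,459.12 m³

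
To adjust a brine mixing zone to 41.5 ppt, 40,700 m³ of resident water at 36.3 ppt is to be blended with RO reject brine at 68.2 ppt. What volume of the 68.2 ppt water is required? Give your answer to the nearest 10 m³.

7930 m³

Salt balance: 40,700×36.3 + V×68.2 = (40,700+V)×41.5
1,477,410 + 68.2V = 1,689,050 + 41.5V
211,640 = 26.7V
V = 7,926.59 m³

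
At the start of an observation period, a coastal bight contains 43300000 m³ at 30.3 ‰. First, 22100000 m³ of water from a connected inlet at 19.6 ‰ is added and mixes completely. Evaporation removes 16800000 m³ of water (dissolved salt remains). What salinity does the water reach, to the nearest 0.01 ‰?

35.91 ‰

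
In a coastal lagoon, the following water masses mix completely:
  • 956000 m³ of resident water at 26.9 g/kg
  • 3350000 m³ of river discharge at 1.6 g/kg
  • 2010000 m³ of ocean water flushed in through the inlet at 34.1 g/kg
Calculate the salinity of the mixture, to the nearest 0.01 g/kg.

15.77 g/kg

Salt balance:
salt = 956,000×26.9 + 3,350,000×1.6 + 2,010,000×34.1 = 25,716,400 + 5,360,000 + 68,541,000 = 99,617,400
volume = 956,000 + 3,350,000 + 2,010,000 = 6,316,000 m³
S = 99,617,400 / 6,316,000 = 15.7722 g/kg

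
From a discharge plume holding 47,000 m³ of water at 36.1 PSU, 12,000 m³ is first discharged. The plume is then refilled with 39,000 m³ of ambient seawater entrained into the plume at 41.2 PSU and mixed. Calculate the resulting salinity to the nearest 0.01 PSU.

38.79 PSU

Remaining after removal: 35,000 m³ at 36.1 PSU (salt = 1,263,500)
After addition: salt = 1,263,500 + 39,000×41.2 = 2,870,300; volume = 74,000 m³
S = 2,870,300 / 74,000 = 38.7878 PSU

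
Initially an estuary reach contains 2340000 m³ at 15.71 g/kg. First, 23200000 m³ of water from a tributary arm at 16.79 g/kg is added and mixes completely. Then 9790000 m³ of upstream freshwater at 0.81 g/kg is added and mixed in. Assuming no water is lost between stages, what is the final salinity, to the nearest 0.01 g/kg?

12.29 g/kg

Total salt / total volume:
Initial salt = 2,340,000×15.71 = 36,761,400
After stage 1: salt = 36,761,400 + 23,200,000×16.79 = 426,289,400; volume = 25,540,000 m³; S = 16.691 g/kg
After stage 2: salt = 426,289,400 + 9,790,000×0.81 = 434,219,300; volume = 35,330,000 m³
S = 434,219,300 / 35,330,000 = 12.2904 g/kg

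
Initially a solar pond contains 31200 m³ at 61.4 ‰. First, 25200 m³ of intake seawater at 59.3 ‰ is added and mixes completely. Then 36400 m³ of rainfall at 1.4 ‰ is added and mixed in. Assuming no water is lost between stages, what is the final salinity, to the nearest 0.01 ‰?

37.30 ‰

Conserving salt mass:
Initial salt = 31,200×61.4 = 1,915,680
After stage 1: salt = 1,915,680 + 25,200×59.3 = 3,410,040; volume = 56,400 m³; S = 60.462 ‰
After stage 2: salt = 3,410,040 + 36,400×1.4 = 3,461,000; volume = 92,800 m³
S = 3,461,000 / 92,800 = 37.2953 ‰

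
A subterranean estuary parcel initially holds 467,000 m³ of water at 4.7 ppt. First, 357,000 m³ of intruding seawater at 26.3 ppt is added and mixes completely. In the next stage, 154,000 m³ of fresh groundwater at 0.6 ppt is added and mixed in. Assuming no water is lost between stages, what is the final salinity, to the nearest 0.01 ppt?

11.94 ppt

Weighted by volume,
Initial salt = 467,000×4.7 = 2,194,900
After stage 1: salt = 2,194,900 + 357,000×26.3 = 11,584,000; volume = 824,000 m³; S = 14.058 ppt
After stage 2: salt = 11,584,000 + 154,000×0.6 = 11,676,400; volume = 978,000 m³
S = 11,676,400 / 978,000 = 11.9391 ppt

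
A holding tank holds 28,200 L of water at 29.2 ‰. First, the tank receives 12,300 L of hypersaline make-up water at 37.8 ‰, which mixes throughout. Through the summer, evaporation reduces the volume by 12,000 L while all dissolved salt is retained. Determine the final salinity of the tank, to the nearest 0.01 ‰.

45.21 ‰

After mixing: salt = 28,200×29.2 + 12,300×37.8 = 1,288,380; volume = 40,500 L
After evaporation: salt unchanged = 1,288,380; volume = 40,500 − 12,000 = 28,500 L
S = 1,288,380 / 28,500 = 45.2063 ‰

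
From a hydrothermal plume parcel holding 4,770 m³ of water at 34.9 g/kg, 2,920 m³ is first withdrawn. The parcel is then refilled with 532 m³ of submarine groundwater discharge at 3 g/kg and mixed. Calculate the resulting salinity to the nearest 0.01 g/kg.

27.78 g/kg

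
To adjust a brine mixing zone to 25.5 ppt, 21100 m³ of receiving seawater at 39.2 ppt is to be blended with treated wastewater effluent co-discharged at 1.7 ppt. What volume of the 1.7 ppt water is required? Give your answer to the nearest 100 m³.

Salt balance: 21,100×39.2 + V×1.7 = (21,100+V)×25.5
827,120 + 1.7V = 538,050 + 25.5V
289,070 = 23.8V
V = 12,145.8 m³

12100 m³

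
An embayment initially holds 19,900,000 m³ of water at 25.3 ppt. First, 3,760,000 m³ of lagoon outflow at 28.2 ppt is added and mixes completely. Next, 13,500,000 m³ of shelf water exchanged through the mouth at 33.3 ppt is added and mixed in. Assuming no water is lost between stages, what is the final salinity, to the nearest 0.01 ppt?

28.50 ppt

Conserving salt mass:
Initial salt = 19,900,000×25.3 = 503,470,000
After stage 1: salt = 503,470,000 + 3,760,000×28.2 = 609,502,000; volume = 23,660,000 m³; S = 25.761 ppt
After stage 2: salt = 609,502,000 + 13,500,000×33.3 = 1,059,052,000; volume = 37,160,000 m³
S = 1,059,052,000 / 37,160,000 = 28.4998 ppt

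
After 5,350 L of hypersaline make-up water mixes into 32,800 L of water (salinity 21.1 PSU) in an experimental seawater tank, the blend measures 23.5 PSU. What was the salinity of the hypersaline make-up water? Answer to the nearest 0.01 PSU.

Salt balance: 32,800×21.1 + 5,350×S = 38,150×23.5
692,080 + 5,350·S = 896,525
S = (896,525 − 692,080) / 5,350 = 38.214 PSU

38.21 PSU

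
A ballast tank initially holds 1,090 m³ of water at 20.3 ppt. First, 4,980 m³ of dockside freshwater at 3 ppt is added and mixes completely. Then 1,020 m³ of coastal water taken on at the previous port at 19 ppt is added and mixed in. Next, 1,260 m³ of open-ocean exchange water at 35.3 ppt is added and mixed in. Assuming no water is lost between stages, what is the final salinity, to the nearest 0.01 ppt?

Salt balance:
Initial salt = 1,090×20.3 = 22,127
After stage 1: salt = 22,127 + 4,980×3 = 37,067; volume = 6,070 m³; S = 6.107 ppt
After stage 2: salt = 37,067 + 1,020×19 = 56,447; volume = 7,090 m³; S = 7.961 ppt
After stage 3: salt = 56,447 + 1,260×35.3 = 100,925; volume = 8,350 m³
S = 100,925 / 8,350 = 12.0868 ppt

12.09 ppt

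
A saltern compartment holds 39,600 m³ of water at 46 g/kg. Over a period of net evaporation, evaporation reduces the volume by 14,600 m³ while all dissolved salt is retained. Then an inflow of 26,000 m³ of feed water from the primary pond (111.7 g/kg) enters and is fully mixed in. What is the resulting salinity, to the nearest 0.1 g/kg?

92.7 g/kg

After evaporation: salt = 39,600×46 = 1,821,600; volume = 39,600 − 14,600 = 25,000 m³
After mixing: salt = 1,821,600 + 26,000×111.7 = 4,725,800; volume = 25,000 + 26,000 = 51,000 m³
S = 4,725,800 / 51,000 = 92.6627 g/kg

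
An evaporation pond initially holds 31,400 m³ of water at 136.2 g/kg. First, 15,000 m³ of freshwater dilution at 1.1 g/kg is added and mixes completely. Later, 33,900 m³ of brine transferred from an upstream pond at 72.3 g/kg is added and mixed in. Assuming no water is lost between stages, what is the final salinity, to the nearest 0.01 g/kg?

83.99 g/kg

Total salt / total volume:
Initial salt = 31,400×136.2 = 4,276,680
After stage 1: salt = 4,276,680 + 15,000×1.1 = 4,293,180; volume = 46,400 m³; S = 92.525 g/kg
After stage 2: salt = 4,293,180 + 33,900×72.3 = 6,744,150; volume = 80,300 m³
S = 6,744,150 / 80,300 = 83.9869 g/kg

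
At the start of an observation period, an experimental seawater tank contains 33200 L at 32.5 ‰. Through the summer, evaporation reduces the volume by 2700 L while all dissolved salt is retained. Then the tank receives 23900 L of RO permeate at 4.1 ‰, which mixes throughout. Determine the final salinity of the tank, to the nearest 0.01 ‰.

After evaporation: salt = 33,200×32.5 = 1,079,000; volume = 33,200 − 2,700 = 30,500 L
After mixing: salt = 1,079,000 + 23,900×4.1 = 1,176,990; volume = 30,500 + 23,900 = 54,400 L
S = 1,176,990 / 54,400 = 21.6358 ‰

21.64 ‰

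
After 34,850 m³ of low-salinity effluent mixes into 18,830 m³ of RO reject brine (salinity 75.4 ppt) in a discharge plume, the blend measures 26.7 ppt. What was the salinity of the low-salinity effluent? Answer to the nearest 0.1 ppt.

Salt balance: 18,830×75.4 + 34,850×S = 53,680×26.7
1,419,782 + 34,850·S = 1,433,256
S = (1,433,256 − 1,419,782) / 34,850 = 0.3866 ppt

0.4 ppt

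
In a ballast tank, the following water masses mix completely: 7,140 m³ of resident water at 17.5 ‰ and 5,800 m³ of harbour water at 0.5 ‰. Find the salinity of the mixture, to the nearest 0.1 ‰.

Mass of salt is conserved:
salt = 7,140×17.5 + 5,800×0.5 = 124,950 + 2,900 = 127,850
volume = 7,140 + 5,800 = 12,940 m³
S = 127,850 / 12,940 = 9.88 ‰

9.9 ‰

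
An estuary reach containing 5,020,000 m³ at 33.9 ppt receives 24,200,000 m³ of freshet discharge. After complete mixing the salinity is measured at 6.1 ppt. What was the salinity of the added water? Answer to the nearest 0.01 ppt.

0.33 ppt

Salt balance: 5,020,000×33.9 + 24,200,000×S = 29,220,000×6.1
170,178,000 + 24,200,000·S = 178,242,000
S = (178,242,000 − 170,178,000) / 24,200,000 = 0.3332 ppt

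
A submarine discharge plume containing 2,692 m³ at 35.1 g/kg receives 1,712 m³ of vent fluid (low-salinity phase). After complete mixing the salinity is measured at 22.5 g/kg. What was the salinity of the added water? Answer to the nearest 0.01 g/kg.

2.69 g/kg

Salt balance: 2,692×35.1 + 1,712×S = 4,404×22.5
94,489.2 + 1,712·S = 99,090
S = (99,090 − 94,489.2) / 1,712 = 2.6874 g/kg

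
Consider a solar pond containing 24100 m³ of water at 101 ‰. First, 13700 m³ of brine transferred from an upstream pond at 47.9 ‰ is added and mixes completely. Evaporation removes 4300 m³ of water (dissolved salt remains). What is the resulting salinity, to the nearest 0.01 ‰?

92.25 ‰

After mixing: salt = 24,100×101 + 13,700×47.9 = 3,090,330; volume = 37,800 m³
After evaporation: salt unchanged = 3,090,330; volume = 37,800 − 4,300 = 33,500 m³
S = 3,090,330 / 33,500 = 92.2487 ‰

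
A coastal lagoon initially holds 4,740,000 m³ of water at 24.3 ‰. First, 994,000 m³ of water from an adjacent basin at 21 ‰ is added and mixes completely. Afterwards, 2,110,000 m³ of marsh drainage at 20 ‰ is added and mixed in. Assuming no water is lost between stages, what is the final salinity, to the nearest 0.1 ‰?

22.7 ‰

Total salt / total volume:
Initial salt = 4,740,000×24.3 = 115,182,000
After stage 1: salt = 115,182,000 + 994,000×21 = 136,056,000; volume = 5,734,000 m³; S = 23.728 ‰
After stage 2: salt = 136,056,000 + 2,110,000×20 = 178,256,000; volume = 7,844,000 m³
S = 178,256,000 / 7,844,000 = 22.7251 ‰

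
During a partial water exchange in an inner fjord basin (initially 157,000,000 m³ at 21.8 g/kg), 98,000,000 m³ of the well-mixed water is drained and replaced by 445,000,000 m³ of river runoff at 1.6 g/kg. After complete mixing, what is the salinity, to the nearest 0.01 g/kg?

3.96 g/kg

Remaining after removal: 59,000,000 m³ at 21.8 g/kg (salt = 1,286,200,000)
After addition: salt = 1,286,200,000 + 445,000,000×1.6 = 1,998,200,000; volume = 504,000,000 m³
S = 1,998,200,000 / 504,000,000 = 3.9647 g/kg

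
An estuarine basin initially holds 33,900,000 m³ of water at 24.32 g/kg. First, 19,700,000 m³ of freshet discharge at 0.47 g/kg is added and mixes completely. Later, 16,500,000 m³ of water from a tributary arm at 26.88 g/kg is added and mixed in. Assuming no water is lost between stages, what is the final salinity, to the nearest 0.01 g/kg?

Total salt / total volume:
Initial salt = 33,900,000×24.32 = 824,448,000
After stage 1: salt = 824,448,000 + 19,700,000×0.47 = 833,707,000; volume = 53,600,000 m³; S = 15.554 g/kg
After stage 2: salt = 833,707,000 + 16,500,000×26.88 = 1,277,227,000; volume = 70,100,000 m³
S = 1,277,227,000 / 70,100,000 = 18.2201 g/kg

18.22 g/kg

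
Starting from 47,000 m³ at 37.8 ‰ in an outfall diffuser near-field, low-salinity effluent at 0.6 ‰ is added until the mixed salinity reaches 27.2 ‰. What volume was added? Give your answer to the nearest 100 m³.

Salt balance: 47,000×37.8 + V×0.6 = (47,000+V)×27.2
1,776,600 + 0.6V = 1,278,400 + 27.2V
498,200 = 26.6V
V = 18,729.32 m³

18700 m³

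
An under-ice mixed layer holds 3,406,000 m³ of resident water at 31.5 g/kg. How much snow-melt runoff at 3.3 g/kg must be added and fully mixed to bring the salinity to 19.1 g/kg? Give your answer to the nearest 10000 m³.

Salt balance: 3,406,000×31.5 + V×3.3 = (3,406,000+V)×19.1
107,289,000 + 3.3V = 65,054,600 + 19.1V
42,234,400 = 15.8V
V = 2,673,063.29 m³

2670000 m³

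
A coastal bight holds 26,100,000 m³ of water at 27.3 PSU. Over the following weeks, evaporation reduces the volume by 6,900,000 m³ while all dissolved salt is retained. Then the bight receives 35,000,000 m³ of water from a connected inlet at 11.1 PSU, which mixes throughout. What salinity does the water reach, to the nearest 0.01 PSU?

After evaporation: salt = 26,100,000×27.3 = 712,530,000; volume = 26,100,000 − 6,900,000 = 19,200,000 m³
After mixing: salt = 712,530,000 + 35,000,000×11.1 = 1,101,030,000; volume = 19,200,000 + 35,000,000 = 54,200,000 m³
S = 1,101,030,000 / 54,200,000 = 20.3142 PSU

20.31 PSU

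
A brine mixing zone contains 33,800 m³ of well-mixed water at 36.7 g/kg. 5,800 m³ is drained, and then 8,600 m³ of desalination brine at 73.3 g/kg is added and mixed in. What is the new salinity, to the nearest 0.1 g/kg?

Remaining after removal: 28,000 m³ at 36.7 g/kg (salt = 1,027,600)
After addition: salt = 1,027,600 + 8,600×73.3 = 1,657,980; volume = 36,600 m³
S = 1,657,980 / 36,600 = 45.3 g/kg

45.3 g/kg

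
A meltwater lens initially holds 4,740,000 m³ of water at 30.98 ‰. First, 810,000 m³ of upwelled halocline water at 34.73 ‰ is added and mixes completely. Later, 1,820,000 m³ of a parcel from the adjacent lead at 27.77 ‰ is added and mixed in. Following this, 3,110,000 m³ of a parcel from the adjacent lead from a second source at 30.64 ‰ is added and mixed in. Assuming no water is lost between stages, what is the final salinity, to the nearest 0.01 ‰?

By conservation of dissolved salt,
Initial salt = 4,740,000×30.98 = 146,845,200
After stage 1: salt = 146,845,200 + 810,000×34.73 = 174,976,500; volume = 5,550,000 m³; S = 31.527 ‰
After stage 2: salt = 174,976,500 + 1,820,000×27.77 = 225,517,900; volume = 7,370,000 m³; S = 30.599 ‰
After stage 3: salt = 225,517,900 + 3,110,000×30.64 = 320,808,300; volume = 10,480,000 m³
S = 320,808,300 / 10,480,000 = 30.6115 ‰

30.61 ‰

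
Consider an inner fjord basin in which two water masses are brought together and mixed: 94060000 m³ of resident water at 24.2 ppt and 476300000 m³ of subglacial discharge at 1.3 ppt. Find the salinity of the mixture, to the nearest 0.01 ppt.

5.08 ppt

By conservation of dissolved salt,
salt = 94,060,000×24.2 + 476,300,000×1.3 = 2,276,252,000 + 619,190,000 = 2,895,442,000
volume = 94,060,000 + 476,300,000 = 570,360,000 m³
S = 2,895,442,000 / 570,360,000 = 5.0765 ppt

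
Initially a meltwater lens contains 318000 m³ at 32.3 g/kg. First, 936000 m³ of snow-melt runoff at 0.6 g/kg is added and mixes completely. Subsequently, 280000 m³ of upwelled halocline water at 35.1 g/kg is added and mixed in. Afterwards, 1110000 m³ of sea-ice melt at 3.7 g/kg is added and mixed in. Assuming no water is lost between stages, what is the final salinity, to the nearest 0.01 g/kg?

9.37 g/kg

Mass of salt is conserved:
Initial salt = 318,000×32.3 = 10,271,400
After stage 1: salt = 10,271,400 + 936,000×0.6 = 10,833,000; volume = 1,254,000 m³; S = 8.639 g/kg
After stage 2: salt = 10,833,000 + 280,000×35.1 = 20,661,000; volume = 1,534,000 m³; S = 13.469 g/kg
After stage 3: salt = 20,661,000 + 1,110,000×3.7 = 24,768,000; volume = 2,644,000 m³
S = 24,768,000 / 2,644,000 = 9.3676 g/kg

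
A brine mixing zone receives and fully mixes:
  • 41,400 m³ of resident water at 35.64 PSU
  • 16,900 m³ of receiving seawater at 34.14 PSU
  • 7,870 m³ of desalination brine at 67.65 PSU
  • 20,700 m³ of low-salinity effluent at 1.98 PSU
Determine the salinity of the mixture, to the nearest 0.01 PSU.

30.23 PSU

Mass of salt is conserved:
salt = 41,400×35.64 + 16,900×34.14 + 7,870×67.65 + 20,700×1.98 = 1,475,496 + 576,966 + 532,405.5 + 40,986 = 2,625,853.5
volume = 41,400 + 16,900 + 7,870 + 20,700 = 86,870 m³
S = 2,625,853.5 / 86,870 = 30.2274 PSU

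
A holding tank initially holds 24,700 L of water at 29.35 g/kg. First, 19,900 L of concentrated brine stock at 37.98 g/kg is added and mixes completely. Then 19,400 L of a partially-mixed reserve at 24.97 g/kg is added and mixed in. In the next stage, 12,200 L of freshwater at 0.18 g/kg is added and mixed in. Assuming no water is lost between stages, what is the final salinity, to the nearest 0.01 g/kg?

25.82 g/kg

Weighted by volume,
Initial salt = 24,700×29.35 = 724,945
After stage 1: salt = 724,945 + 19,900×37.98 = 1,480,747; volume = 44,600 L; S = 33.201 g/kg
After stage 2: salt = 1,480,747 + 19,400×24.97 = 1,965,165; volume = 64,000 L; S = 30.706 g/kg
After stage 3: salt = 1,965,165 + 12,200×0.18 = 1,967,361; volume = 76,200 L
S = 1,967,361 / 76,200 = 25.8184 g/kg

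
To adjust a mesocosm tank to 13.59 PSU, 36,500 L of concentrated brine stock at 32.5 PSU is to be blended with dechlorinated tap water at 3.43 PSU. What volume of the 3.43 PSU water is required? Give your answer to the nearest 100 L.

67900 L

Salt balance: 36,500×32.5 + V×3.43 = (36,500+V)×13.59
1,186,250 + 3.43V = 496,035 + 13.59V
690,215 = 10.16V
V = 67,934.55 L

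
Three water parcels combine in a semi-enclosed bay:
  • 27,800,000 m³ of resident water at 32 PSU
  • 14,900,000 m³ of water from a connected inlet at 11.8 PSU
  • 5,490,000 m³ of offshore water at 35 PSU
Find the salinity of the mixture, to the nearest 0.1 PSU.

26.1 PSU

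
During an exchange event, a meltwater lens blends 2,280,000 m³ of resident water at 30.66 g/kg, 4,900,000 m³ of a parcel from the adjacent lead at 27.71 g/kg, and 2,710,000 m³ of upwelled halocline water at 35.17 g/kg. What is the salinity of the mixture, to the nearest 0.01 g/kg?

30.43 g/kg

Salt balance:
salt = 2,280,000×30.66 + 4,900,000×27.71 + 2,710,000×35.17 = 69,904,800 + 135,779,000 + 95,310,700 = 300,994,500
volume = 2,280,000 + 4,900,000 + 2,710,000 = 9,890,000 m³
S = 300,994,500 / 9,890,000 = 30.4342 g/kg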